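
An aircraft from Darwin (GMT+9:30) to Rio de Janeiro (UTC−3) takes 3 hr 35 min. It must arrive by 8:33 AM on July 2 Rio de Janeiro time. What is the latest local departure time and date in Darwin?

5:28 PM on July 2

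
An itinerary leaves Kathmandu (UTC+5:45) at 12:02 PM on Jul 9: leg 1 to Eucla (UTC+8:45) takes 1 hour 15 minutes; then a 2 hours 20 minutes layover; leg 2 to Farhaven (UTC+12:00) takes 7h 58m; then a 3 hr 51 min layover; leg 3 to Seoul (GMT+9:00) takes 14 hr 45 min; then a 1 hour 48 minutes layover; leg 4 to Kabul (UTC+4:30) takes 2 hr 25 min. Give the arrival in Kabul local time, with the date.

Convert departure to UTC: 12:02 PM − 5:45 = 6:17 AM UTC on Jul 9.
Add 1 hour 15 minutes leg 1 → 7:32 AM UTC.
Add 2 hours and 20 minutes layover in Eucla → 9:52 AM UTC.
Add 7 hours 58 minutes leg 2 → 5:50 PM UTC.
Add 3 hours and 51 minutes layover in Farhaven → 9:41 PM UTC.
Add 14 hours 45 minutes leg 3 → 12:26 PM UTC (Jul 10).
Add 1 hour and 48 minutes layover in Seoul → 2:14 PM UTC.
Add 2 hours and 25 minutes leg 4 → 4:39 PM UTC.
Kabul is UTC+4:30, so local arrival = 4:39 PM + 4:30 = 9:09 PM on Jul 10.

9:09 PM on Jul 10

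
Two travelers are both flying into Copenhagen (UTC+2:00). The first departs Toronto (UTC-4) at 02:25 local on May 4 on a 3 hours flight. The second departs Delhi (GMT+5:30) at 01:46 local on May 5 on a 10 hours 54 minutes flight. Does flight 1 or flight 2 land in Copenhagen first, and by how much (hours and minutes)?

the first, by 21 hours 45 minutes

Flight 1 in UTC: 02:25 + 4:00 = 06:25 on May 4.
+3 hours → arrive 09:25 UTC on May 4.
Flight 2 in UTC: 01:46 − 5:30 = 20:16 on May 4.
+10 hours 54 minutes → arrive 07:10 UTC on May 5.
Flight 1 lands earlier by 21 hours 45 minutes.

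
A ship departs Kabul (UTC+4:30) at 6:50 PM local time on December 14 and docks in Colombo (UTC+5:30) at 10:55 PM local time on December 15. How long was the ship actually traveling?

Departure in UTC: 6:50 PM − 4:30 = 2:20 PM on Dec 14.
Arrival in UTC: 10:55 PM − 5:30 = 5:25 PM on Dec 15.
Elapsed = 5:25 PM − 2:20 PM (+1 day) = 27 hours 5 minutes.

27 hours 5 minutes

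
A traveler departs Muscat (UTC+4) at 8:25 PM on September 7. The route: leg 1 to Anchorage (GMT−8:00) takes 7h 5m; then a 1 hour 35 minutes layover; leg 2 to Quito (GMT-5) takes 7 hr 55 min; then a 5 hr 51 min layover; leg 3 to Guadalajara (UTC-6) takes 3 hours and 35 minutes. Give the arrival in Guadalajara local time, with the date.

12:26 PM on Sep 8

Convert departure to UTC: 8:25 PM − 4:00 = 4:25 PM UTC on Sep 7.
Add 7 hours 5 minutes leg 1 → 11:30 PM UTC.
Add 1 hour 35 minutes layover in Anchorage → 1:05 AM UTC (Sep 8).
Add 7 hours and 55 minutes leg 2 → 9:00 AM UTC.
Add 5 hours 51 minutes layover in Quito → 2:51 PM UTC.
Add 3 hours and 35 minutes leg 3 → 6:26 PM UTC.
Guadalajara is UTC−6:00, so local arrival = 6:26 PM − 6:00 = 12:26 PM on Sep 8.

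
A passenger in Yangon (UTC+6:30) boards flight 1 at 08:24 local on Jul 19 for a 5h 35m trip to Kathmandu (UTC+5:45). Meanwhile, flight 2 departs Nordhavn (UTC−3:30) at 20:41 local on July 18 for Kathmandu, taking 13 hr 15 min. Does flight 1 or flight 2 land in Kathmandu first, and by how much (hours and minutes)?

Flight 1 in UTC: 08:24 − 6:30 = 01:54 on Jul 19.
+5 hours and 35 minutes → arrive 07:29 UTC on Jul 19.
Flight 2 in UTC: 20:41 + 3:30 = 00:11 on Jul 19.
+13 hours and 15 minutes → arrive 13:26 UTC on Jul 19.
Flight 1 lands earlier by 5 hours 57 minutes.

the first, by 5 hours 57 minutes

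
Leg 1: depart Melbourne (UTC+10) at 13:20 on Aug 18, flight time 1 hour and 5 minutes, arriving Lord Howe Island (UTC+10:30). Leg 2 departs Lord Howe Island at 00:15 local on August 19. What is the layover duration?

9 hours 20 minutes

Convert departure to UTC: 13:20 − 10:00 = 03:20 UTC on Aug 18.
Add 1 hour 5 minutes flight time → 04:25 UTC.
Lord Howe Island is UTC+10:30, so local arrival = 04:25 + 10:30 = 14:55 on Aug 18.
Layover = 00:15 − 14:55 (+1 day) = 9 hours 20 minutes.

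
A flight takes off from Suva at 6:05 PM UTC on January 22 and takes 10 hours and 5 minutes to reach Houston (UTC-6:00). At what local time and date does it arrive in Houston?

Departure is given in UTC: 6:05 PM on Jan 22.
Add 10 hours and 5 minutes → 4:10 AM UTC (Jan 23).
Houston is UTC−6:00: 4:10 AM − 6:00 = 10:10 PM on Jan 22.

10:10 PM on Jan 22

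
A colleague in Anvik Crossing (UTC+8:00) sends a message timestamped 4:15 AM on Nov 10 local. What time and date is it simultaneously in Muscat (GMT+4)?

12:15 AM on November 10

Muscat is 4:00 behind Anvik Crossing.
Shift by the zone difference: 4:15 AM − 4:00 = 12:15 AM on Nov 10 in Muscat.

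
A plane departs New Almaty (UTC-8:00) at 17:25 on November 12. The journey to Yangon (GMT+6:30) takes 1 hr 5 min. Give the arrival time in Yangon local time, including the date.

Convert departure to UTC: 17:25 + 8:00 = 01:25 UTC on Nov 13.
Add 1 hour 5 minutes travel time → 02:30 UTC.
Yangon is UTC+6:30, so local arrival = 02:30 + 6:30 = 09:00 on Nov 13.

09:00 on November 13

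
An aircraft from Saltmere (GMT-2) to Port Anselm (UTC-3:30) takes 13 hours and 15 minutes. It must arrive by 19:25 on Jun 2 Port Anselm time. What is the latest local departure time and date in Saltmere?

07:40 on June 2

Target arrival in UTC: 19:25 + 3:30 = 22:55 on Jun 2.
Subtract 13 hours and 15 minutes → departure 09:40 UTC on Jun 2.
Saltmere is UTC−2:00: 09:40 − 2:00 = 07:40 on Jun 2.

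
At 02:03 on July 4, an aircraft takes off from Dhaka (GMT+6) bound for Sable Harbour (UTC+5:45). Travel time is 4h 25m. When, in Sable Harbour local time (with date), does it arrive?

06:13 on July 4

Convert departure to UTC: 02:03 − 6:00 = 20:03 UTC on Jul 3.
Add 4 hours and 25 minutes travel time → 00:28 UTC (Jul 4).
Sable Harbour is UTC+5:45, so local arrival = 00:28 + 5:45 = 06:13 on Jul 4.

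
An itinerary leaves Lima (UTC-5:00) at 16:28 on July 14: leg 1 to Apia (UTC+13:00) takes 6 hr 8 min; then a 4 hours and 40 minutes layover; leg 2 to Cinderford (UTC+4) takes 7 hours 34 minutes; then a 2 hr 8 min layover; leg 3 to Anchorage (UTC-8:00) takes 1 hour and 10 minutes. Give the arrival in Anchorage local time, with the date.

11:08 on July 15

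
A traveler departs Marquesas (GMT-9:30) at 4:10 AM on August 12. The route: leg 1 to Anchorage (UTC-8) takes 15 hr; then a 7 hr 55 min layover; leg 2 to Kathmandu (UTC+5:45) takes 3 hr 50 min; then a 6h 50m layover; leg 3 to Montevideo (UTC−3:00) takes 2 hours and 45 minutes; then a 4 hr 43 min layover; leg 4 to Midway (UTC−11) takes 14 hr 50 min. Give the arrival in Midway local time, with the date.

Convert departure to UTC: 4:10 AM + 9:30 = 1:40 PM UTC on Aug 12.
Add 15 hours leg 1 → 4:40 AM UTC (Aug 13).
Add 7 hours and 55 minutes layover in Anchorage → 12:35 PM UTC.
Add 3 hours and 50 minutes leg 2 → 4:25 PM UTC.
Add 6 hours 50 minutes layover in Kathmandu → 11:15 PM UTC.
Add 2 hours and 45 minutes leg 3 → 2:00 AM UTC (Aug 14).
Add 4 hours and 43 minutes layover in Montevideo → 6:43 AM UTC.
Add 14 hours 50 minutes leg 4 → 9:33 PM UTC.
Midway is UTC−11:00, so local arrival = 9:33 PM − 11:00 = 10:33 AM on Aug 14.

10:33 AM on August 14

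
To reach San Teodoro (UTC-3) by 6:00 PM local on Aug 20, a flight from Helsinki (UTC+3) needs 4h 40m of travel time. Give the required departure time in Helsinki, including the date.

Target arrival in UTC: 6:00 PM + 3:00 = 9:00 PM on Aug 20.
Subtract 4 hours and 40 minutes → departure 4:20 PM UTC on Aug 20.
Helsinki is UTC+3:00: 4:20 PM + 3:00 = 7:20 PM on Aug 20.

7:20 PM on August 20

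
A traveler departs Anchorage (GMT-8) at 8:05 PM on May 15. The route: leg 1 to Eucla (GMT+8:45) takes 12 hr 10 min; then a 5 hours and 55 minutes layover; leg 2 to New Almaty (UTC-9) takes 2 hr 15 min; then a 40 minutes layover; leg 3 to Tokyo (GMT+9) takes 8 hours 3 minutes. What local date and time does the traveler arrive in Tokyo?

Convert departure to UTC: 8:05 PM + 8:00 = 4:05 AM UTC on May 16.
Add 12 hours and 10 minutes leg 1 → 4:15 PM UTC.
Add 5 hours 55 minutes layover in Eucla → 10:10 PM UTC.
Add 2 hours 15 minutes leg 2 → 12:25 AM UTC (May 17).
Add 40 minutes layover in New Almaty → 1:05 AM UTC.
Add 8 hours and 3 minutes leg 3 → 9:08 AM UTC.
Tokyo is UTC+9:00, so local arrival = 9:08 AM + 9:00 = 6:08 PM on May 17.

6:08 PM on May 17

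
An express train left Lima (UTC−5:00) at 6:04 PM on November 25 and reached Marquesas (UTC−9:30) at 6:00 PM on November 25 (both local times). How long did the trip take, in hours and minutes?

Departure in UTC: 6:04 PM + 5:00 = 11:04 PM on Nov 25.
Arrival in UTC: 6:00 PM + 9:30 = 3:30 AM on Nov 26.
Elapsed = 3:30 AM − 11:04 PM (+1 day) = 4 hours 26 minutes.

4 hours 26 minutes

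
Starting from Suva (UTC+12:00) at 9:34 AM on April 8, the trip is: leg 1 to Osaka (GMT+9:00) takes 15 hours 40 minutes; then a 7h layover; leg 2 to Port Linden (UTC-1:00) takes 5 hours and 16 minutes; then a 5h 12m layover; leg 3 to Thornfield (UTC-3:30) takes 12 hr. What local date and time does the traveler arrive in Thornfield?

Convert departure to UTC: 9:34 AM − 12:00 = 9:34 PM UTC on Apr 7.
Add 15 hours 40 minutes leg 1 → 1:14 PM UTC (Apr 8).
Add 7 hours layover in Osaka → 8:14 PM UTC.
Add 5 hours 16 minutes leg 2 → 1:30 AM UTC (Apr 9).
Add 5 hours and 12 minutes layover in Port Linden → 6:42 AM UTC.
Add 12 hours leg 3 → 6:42 PM UTC.
Thornfield is UTC−3:30, so local arrival = 6:42 PM − 3:30 = 3:12 PM on Apr 9.

3:12 PM on April 9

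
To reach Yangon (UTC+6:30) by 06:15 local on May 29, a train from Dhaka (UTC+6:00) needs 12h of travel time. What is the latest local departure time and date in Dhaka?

Target arrival in UTC: 06:15 − 6:30 = 23:45 on May 28.
Subtract 12 hours → departure 11:45 UTC on May 28.
Dhaka is UTC+6:00: 11:45 + 6:00 = 17:45 on May 28.

17:45 on May 28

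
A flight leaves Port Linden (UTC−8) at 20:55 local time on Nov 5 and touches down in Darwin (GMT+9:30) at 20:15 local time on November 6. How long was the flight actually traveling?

5 hours 50 minutes

Departure in UTC: 20:55 + 8:00 = 04:55 on Nov 6.
Arrival in UTC: 20:15 − 9:30 = 10:45 on Nov 6.
Elapsed = 10:45 − 04:55 = 5 hours 50 minutes.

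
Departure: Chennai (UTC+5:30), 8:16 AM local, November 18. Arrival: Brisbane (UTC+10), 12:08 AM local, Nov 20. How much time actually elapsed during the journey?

Departure in UTC: 8:16 AM − 5:30 = 2:46 AM on Nov 18.
Arrival in UTC: 12:08 AM − 10:00 = 2:08 PM on Nov 19.
Elapsed = 2:08 PM − 2:46 AM (+1 day) = 35 hours 22 minutes.

35 hours 22 minutes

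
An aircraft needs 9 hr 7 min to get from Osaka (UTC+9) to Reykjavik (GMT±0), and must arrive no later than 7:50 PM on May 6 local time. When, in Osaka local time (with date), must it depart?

7:43 PM on May 6

Target arrival is already UTC: 7:50 PM on May 6.
Subtract 9 hours 7 minutes → departure 10:43 AM UTC on May 6.
Osaka is UTC+9:00: 10:43 AM + 9:00 = 7:43 PM on May 6.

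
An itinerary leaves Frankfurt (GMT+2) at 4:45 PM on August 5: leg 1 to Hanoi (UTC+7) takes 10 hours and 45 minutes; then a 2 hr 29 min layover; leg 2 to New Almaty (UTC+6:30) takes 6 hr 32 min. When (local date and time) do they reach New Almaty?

Convert departure to UTC: 4:45 PM − 2:00 = 2:45 PM UTC on Aug 5.
Add 10 hours and 45 minutes leg 1 → 1:30 AM UTC (Aug 6).
Add 2 hours 29 minutes layover in Hanoi → 3:59 AM UTC.
Add 6 hours and 32 minutes leg 2 → 10:31 AM UTC.
New Almaty is UTC+6:30, so local arrival = 10:31 AM + 6:30 = 5:01 PM on Aug 6.

5:01 PM on Aug 6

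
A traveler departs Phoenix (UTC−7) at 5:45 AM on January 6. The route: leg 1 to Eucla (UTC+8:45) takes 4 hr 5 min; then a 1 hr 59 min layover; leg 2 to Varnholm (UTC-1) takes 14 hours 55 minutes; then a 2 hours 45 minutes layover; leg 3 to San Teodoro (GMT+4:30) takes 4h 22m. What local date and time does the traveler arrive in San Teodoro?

Convert departure to UTC: 5:45 AM + 7:00 = 12:45 PM UTC on Jan 6.
Add 4 hours 5 minutes leg 1 → 4:50 PM UTC.
Add 1 hour and 59 minutes layover in Eucla → 6:49 PM UTC.
Add 14 hours 55 minutes leg 2 → 9:44 AM UTC (Jan 7).
Add 2 hours 45 minutes layover in Varnholm → 12:29 PM UTC.
Add 4 hours 22 minutes leg 3 → 4:51 PM UTC.
San Teodoro is UTC+4:30, so local arrival = 4:51 PM + 4:30 = 9:21 PM on Jan 7.

9:21 PM on January 7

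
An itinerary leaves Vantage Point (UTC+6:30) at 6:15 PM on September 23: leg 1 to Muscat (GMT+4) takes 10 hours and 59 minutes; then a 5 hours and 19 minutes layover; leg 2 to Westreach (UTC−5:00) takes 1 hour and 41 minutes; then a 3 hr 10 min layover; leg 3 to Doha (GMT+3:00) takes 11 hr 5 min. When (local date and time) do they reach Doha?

Convert departure to UTC: 6:15 PM − 6:30 = 11:45 AM UTC on Sep 23.
Add 10 hours 59 minutes leg 1 → 10:44 PM UTC.
Add 5 hours and 19 minutes layover in Muscat → 4:03 AM UTC (Sep 24).
Add 1 hour 41 minutes leg 2 → 5:44 AM UTC.
Add 3 hours 10 minutes layover in Westreach → 8:54 AM UTC.
Add 11 hours 5 minutes leg 3 → 7:59 PM UTC.
Doha is UTC+3:00, so local arrival = 7:59 PM + 3:00 = 10:59 PM on Sep 24.

10:59 PM on Sep 24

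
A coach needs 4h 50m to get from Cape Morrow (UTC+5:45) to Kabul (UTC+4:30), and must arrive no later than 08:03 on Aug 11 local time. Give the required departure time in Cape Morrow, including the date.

Target arrival in UTC: 08:03 − 4:30 = 03:33 on Aug 11.
Subtract 4 hours and 50 minutes → departure 22:43 UTC on Aug 10.
Cape Morrow is UTC+5:45: 22:43 + 5:45 = 04:28 on Aug 11.

04:28 on Aug 11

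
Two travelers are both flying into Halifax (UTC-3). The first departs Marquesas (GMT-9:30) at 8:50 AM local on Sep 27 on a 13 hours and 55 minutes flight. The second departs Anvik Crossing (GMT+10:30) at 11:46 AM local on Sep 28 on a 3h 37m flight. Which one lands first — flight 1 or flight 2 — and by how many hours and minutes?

the second, by 3 hours 22 minutes

Flight 1 in UTC: 8:50 AM + 9:30 = 6:20 PM on Sep 27.
+13 hours and 55 minutes → arrive 8:15 AM UTC on Sep 28.
Flight 2 in UTC: 11:46 AM − 10:30 = 1:16 AM on Sep 28.
+3 hours and 37 minutes → arrive 4:53 AM UTC on Sep 28.
Flight 2 lands earlier by 3 hours 22 minutes.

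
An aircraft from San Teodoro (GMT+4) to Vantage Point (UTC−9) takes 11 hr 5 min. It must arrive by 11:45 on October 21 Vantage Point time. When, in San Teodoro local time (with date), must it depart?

13:40 on October 21

Target arrival in UTC: 11:45 + 9:00 = 20:45 on Oct 21.
Subtract 11 hours and 5 minutes → departure 09:40 UTC on Oct 21.
San Teodoro is UTC+4:00: 09:40 + 4:00 = 13:40 on Oct 21.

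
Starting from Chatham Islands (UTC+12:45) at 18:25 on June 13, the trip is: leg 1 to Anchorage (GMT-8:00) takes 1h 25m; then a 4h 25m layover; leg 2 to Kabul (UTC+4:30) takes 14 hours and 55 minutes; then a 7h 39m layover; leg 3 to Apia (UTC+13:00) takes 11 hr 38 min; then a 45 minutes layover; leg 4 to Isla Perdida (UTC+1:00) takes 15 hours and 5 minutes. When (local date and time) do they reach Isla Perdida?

Convert departure to UTC: 18:25 − 12:45 = 05:40 UTC on Jun 13.
Add 1 hour and 25 minutes leg 1 → 07:05 UTC.
Add 4 hours 25 minutes layover in Anchorage → 11:30 UTC.
Add 14 hours 55 minutes leg 2 → 02:25 UTC (Jun 14).
Add 7 hours and 39 minutes layover in Kabul → 10:04 UTC.
Add 11 hours 38 minutes leg 3 → 21:42 UTC.
Add 45 minutes layover in Apia → 22:27 UTC.
Add 15 hours and 5 minutes leg 4 → 13:32 UTC (Jun 15).
Isla Perdida is UTC+1:00, so local arrival = 13:32 + 1:00 = 14:32 on Jun 15.

14:32 on June 15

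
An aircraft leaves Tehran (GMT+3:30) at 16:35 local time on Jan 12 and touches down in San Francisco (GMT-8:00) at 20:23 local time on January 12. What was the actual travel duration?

15 hours 18 minutes

Departure in UTC: 16:35 − 3:30 = 13:05 on Jan 12.
Arrival in UTC: 20:23 + 8:00 = 04:23 on Jan 13.
Elapsed = 04:23 − 13:05 (+1 day) = 15 hours 18 minutes.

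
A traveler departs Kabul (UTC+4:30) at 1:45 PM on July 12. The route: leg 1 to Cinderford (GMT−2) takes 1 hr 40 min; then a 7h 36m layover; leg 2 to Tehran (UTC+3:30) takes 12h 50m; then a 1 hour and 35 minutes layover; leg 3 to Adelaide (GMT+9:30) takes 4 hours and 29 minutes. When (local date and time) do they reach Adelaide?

Convert departure to UTC: 1:45 PM − 4:30 = 9:15 AM UTC on Jul 12.
Add 1 hour 40 minutes leg 1 → 10:55 AM UTC.
Add 7 hours and 36 minutes layover in Cinderford → 6:31 PM UTC.
Add 12 hours and 50 minutes leg 2 → 7:21 AM UTC (Jul 13).
Add 1 hour and 35 minutes layover in Tehran → 8:56 AM UTC.
Add 4 hours 29 minutes leg 3 → 1:25 PM UTC.
Adelaide is UTC+9:30, so local arrival = 1:25 PM + 9:30 = 10:55 PM on Jul 13.

10:55 PM on July 13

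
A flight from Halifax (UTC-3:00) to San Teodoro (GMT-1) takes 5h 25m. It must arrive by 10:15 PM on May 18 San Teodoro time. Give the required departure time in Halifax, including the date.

Target arrival in UTC: 10:15 PM + 1:00 = 11:15 PM on May 18.
Subtract 5 hours and 25 minutes → departure 5:50 PM UTC on May 18.
Halifax is UTC−3:00: 5:50 PM − 3:00 = 2:50 PM on May 18.

2:50 PM on May 18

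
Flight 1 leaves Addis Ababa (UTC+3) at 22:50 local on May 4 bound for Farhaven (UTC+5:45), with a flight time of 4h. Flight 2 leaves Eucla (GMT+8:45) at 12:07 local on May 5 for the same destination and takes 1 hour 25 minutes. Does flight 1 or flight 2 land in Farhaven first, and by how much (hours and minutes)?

Flight 1 in UTC: 22:50 − 3:00 = 19:50 on May 4.
+4 hours → arrive 23:50 UTC on May 4.
Flight 2 in UTC: 12:07 − 8:45 = 03:22 on May 5.
+1 hour 25 minutes → arrive 04:47 UTC on May 5.
Flight 1 lands earlier by 4 hours 57 minutes.

the first, by 4 hours 57 minutes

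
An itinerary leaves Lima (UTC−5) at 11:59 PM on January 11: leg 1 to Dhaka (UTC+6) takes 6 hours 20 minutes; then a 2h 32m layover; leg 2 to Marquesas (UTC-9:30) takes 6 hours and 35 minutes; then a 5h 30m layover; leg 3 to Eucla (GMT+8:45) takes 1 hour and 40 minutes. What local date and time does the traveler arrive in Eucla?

Convert departure to UTC: 11:59 PM + 5:00 = 4:59 AM UTC on Jan 12.
Add 6 hours 20 minutes leg 1 → 11:19 AM UTC.
Add 2 hours and 32 minutes layover in Dhaka → 1:51 PM UTC.
Add 6 hours and 35 minutes leg 2 → 8:26 PM UTC.
Add 5 hours and 30 minutes layover in Marquesas → 1:56 AM UTC (Jan 13).
Add 1 hour and 40 minutes leg 3 → 3:36 AM UTC.
Eucla is UTC+8:45, so local arrival = 3:36 AM + 8:45 = 12:21 PM on Jan 13.

12:21 PM on January 13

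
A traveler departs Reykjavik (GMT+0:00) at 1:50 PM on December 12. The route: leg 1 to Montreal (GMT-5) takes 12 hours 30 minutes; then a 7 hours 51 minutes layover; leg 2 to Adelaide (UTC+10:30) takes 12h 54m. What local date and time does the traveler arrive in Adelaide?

9:35 AM on Dec 14

Reykjavik is at UTC+0, so departure is already 1:50 PM UTC on Dec 12.
Add 12 hours 30 minutes leg 1 → 2:20 AM UTC (Dec 13).
Add 7 hours 51 minutes layover in Montreal → 10:11 AM UTC.
Add 12 hours and 54 minutes leg 2 → 11:05 PM UTC.
Adelaide is UTC+10:30, so local arrival = 11:05 PM + 10:30 = 9:35 AM on Dec 14.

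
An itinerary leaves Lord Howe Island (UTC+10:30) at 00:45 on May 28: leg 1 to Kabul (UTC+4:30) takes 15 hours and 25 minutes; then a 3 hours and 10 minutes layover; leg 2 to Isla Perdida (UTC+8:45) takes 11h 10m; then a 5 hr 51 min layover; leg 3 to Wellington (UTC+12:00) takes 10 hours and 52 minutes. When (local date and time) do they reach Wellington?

00:43 on May 30

Convert departure to UTC: 00:45 − 10:30 = 14:15 UTC on May 27.
Add 15 hours 25 minutes leg 1 → 05:40 UTC (May 28).
Add 3 hours 10 minutes layover in Kabul → 08:50 UTC.
Add 11 hours and 10 minutes leg 2 → 20:00 UTC.
Add 5 hours and 51 minutes layover in Isla Perdida → 01:51 UTC (May 29).
Add 10 hours and 52 minutes leg 3 → 12:43 UTC.
Wellington is UTC+12:00, so local arrival = 12:43 + 12:00 = 00:43 on May 30.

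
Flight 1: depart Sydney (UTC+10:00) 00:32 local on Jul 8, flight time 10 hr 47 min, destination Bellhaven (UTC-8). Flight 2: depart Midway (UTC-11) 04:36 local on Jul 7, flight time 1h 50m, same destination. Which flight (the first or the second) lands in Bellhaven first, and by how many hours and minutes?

the second, by 7 hours 53 minutes

Flight 1 in UTC: 00:32 − 10:00 = 14:32 on Jul 7.
+10 hours and 47 minutes → arrive 01:19 UTC on Jul 8.
Flight 2 in UTC: 04:36 + 11:00 = 15:36 on Jul 7.
+1 hour and 50 minutes → arrive 17:26 UTC on Jul 7.
Flight 2 lands earlier by 7 hours 53 minutes.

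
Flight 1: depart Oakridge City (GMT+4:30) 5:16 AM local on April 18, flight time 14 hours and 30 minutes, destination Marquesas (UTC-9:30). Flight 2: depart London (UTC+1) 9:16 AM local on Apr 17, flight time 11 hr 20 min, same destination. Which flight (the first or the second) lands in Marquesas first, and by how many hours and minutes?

the second, by 19 hours 40 minutes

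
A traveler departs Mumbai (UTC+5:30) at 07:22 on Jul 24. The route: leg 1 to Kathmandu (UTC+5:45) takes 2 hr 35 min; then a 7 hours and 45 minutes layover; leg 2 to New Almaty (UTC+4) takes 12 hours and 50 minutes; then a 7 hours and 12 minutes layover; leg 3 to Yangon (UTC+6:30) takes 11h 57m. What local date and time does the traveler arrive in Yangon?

Convert departure to UTC: 07:22 − 5:30 = 01:52 UTC on Jul 24.
Add 2 hours 35 minutes leg 1 → 04:27 UTC.
Add 7 hours and 45 minutes layover in Kathmandu → 12:12 UTC.
Add 12 hours and 50 minutes leg 2 → 01:02 UTC (Jul 25).
Add 7 hours and 12 minutes layover in New Almaty → 08:14 UTC.
Add 11 hours 57 minutes leg 3 → 20:11 UTC.
Yangon is UTC+6:30, so local arrival = 20:11 + 6:30 = 02:41 on Jul 26.

02:41 on July 26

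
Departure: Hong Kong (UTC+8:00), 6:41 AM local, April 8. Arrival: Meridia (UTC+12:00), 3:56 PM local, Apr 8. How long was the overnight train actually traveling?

5 hours 15 minutes

Departure in UTC: 6:41 AM − 8:00 = 10:41 PM on Apr 7.
Arrival in UTC: 3:56 PM − 12:00 = 3:56 AM on Apr 8.
Elapsed = 3:56 AM − 10:41 PM (+1 day) = 5 hours 15 minutes.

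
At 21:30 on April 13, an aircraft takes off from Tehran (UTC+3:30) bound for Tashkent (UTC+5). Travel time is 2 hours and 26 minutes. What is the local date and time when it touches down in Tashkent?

Convert departure to UTC: 21:30 − 3:30 = 18:00 UTC on Apr 13.
Add 2 hours 26 minutes travel time → 20:26 UTC.
Tashkent is UTC+5:00, so local arrival = 20:26 + 5:00 = 01:26 on Apr 14.

01:26 on April 14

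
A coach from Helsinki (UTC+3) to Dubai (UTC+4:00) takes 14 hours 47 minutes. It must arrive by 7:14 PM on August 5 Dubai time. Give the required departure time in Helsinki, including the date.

3:27 AM on August 5

Target arrival in UTC: 7:14 PM − 4:00 = 3:14 PM on Aug 5.
Subtract 14 hours 47 minutes → departure 12:27 AM UTC on Aug 5.
Helsinki is UTC+3:00: 12:27 AM + 3:00 = 3:27 AM on Aug 5.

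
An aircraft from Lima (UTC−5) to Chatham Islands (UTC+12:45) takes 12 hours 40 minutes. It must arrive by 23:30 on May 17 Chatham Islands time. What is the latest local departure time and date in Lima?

Target arrival in UTC: 23:30 − 12:45 = 10:45 on May 17.
Subtract 12 hours and 40 minutes → departure 22:05 UTC on May 16.
Lima is UTC−5:00: 22:05 − 5:00 = 17:05 on May 16.

17:05 on May 16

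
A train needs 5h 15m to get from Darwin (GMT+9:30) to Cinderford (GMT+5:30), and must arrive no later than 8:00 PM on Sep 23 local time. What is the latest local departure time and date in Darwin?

Target arrival in UTC: 8:00 PM − 5:30 = 2:30 PM on Sep 23.
Subtract 5 hours 15 minutes → departure 9:15 AM UTC on Sep 23.
Darwin is UTC+9:30: 9:15 AM + 9:30 = 6:45 PM on Sep 23.

6:45 PM on Sep 23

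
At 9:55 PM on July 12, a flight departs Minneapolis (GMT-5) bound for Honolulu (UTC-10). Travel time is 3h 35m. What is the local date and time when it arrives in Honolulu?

Convert departure to UTC: 9:55 PM + 5:00 = 2:55 AM UTC on Jul 13.
Add 3 hours and 35 minutes travel time → 6:30 AM UTC.
Honolulu is UTC−10:00, so local arrival = 6:30 AM − 10:00 = 8:30 PM on Jul 12.

8:30 PM on Jul 12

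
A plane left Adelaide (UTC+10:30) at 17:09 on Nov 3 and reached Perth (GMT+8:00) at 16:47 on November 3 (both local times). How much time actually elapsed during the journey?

2 hours 8 minutes

Departure in UTC: 17:09 − 10:30 = 06:39 on Nov 3.
Arrival in UTC: 16:47 − 8:00 = 08:47 on Nov 3.
Elapsed = 08:47 − 06:39 = 2 hours 8 minutes.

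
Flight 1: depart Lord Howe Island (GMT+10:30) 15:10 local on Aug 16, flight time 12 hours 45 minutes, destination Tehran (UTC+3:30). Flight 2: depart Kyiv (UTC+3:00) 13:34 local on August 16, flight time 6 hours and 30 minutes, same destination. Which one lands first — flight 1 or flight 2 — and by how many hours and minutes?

Flight 1 in UTC: 15:10 − 10:30 = 04:40 on Aug 16.
+12 hours and 45 minutes → arrive 17:25 UTC on Aug 16.
Flight 2 in UTC: 13:34 − 3:00 = 10:34 on Aug 16.
+6 hours 30 minutes → arrive 17:04 UTC on Aug 16.
Flight 2 lands earlier by 21 minutes.

the second, by 21 minutes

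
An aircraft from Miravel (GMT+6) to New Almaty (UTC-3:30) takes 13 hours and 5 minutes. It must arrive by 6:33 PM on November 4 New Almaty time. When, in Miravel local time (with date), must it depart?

Target arrival in UTC: 6:33 PM + 3:30 = 10:03 PM on Nov 4.
Subtract 13 hours and 5 minutes → departure 8:58 AM UTC on Nov 4.
Miravel is UTC+6:00: 8:58 AM + 6:00 = 2:58 PM on Nov 4.

2:58 PM on November 4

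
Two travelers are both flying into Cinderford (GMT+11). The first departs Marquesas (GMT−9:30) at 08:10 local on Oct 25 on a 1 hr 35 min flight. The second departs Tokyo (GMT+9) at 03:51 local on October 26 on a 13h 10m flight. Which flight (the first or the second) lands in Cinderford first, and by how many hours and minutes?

Flight 1 in UTC: 08:10 + 9:30 = 17:40 on Oct 25.
+1 hour and 35 minutes → arrive 19:15 UTC on Oct 25.
Flight 2 in UTC: 03:51 − 9:00 = 18:51 on Oct 25.
+13 hours and 10 minutes → arrive 08:01 UTC on Oct 26.
Flight 1 lands earlier by 12 hours 46 minutes.

the first, by 12 hours 46 minutes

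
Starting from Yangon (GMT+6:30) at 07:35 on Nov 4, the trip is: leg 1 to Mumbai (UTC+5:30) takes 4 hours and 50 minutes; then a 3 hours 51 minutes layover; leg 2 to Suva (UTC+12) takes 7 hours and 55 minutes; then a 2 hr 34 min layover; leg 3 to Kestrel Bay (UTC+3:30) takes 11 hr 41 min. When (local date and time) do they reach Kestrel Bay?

Convert departure to UTC: 07:35 − 6:30 = 01:05 UTC on Nov 4.
Add 4 hours and 50 minutes leg 1 → 05:55 UTC.
Add 3 hours 51 minutes layover in Mumbai → 09:46 UTC.
Add 7 hours and 55 minutes leg 2 → 17:41 UTC.
Add 2 hours 34 minutes layover in Suva → 20:15 UTC.
Add 11 hours and 41 minutes leg 3 → 07:56 UTC (Nov 5).
Kestrel Bay is UTC+3:30, so local arrival = 07:56 + 3:30 = 11:26 on Nov 5.

11:26 on Nov 5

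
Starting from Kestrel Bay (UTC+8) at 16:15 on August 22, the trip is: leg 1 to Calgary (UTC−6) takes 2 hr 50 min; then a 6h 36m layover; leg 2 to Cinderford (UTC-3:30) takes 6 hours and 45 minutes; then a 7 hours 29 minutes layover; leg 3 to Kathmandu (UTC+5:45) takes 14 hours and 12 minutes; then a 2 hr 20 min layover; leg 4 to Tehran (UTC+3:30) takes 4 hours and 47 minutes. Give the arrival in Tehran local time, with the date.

08:44 on Aug 24

Convert departure to UTC: 16:15 − 8:00 = 08:15 UTC on Aug 22.
Add 2 hours 50 minutes leg 1 → 11:05 UTC.
Add 6 hours 36 minutes layover in Calgary → 17:41 UTC.
Add 6 hours and 45 minutes leg 2 → 00:26 UTC (Aug 23).
Add 7 hours and 29 minutes layover in Cinderford → 07:55 UTC.
Add 14 hours 12 minutes leg 3 → 22:07 UTC.
Add 2 hours and 20 minutes layover in Kathmandu → 00:27 UTC (Aug 24).
Add 4 hours 47 minutes leg 4 → 05:14 UTC.
Tehran is UTC+3:30, so local arrival = 05:14 + 3:30 = 08:44 on Aug 24.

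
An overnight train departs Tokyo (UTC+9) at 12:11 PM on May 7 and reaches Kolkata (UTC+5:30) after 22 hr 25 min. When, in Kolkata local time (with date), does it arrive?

Convert departure to UTC: 12:11 PM − 9:00 = 3:11 AM UTC on May 7.
Add 22 hours and 25 minutes travel time → 1:36 AM UTC (May 8).
Kolkata is UTC+5:30, so local arrival = 1:36 AM + 5:30 = 7:06 AM on May 8.

7:06 AM on May 8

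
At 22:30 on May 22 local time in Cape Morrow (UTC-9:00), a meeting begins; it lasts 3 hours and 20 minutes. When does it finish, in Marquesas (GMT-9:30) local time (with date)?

Convert start to UTC: 22:30 + 9:00 = 07:30 UTC on May 23.
Add 3 hours and 20 minutes duration → 10:50 UTC.
Marquesas is UTC−9:30, so local end time = 10:50 − 9:30 = 01:20 on May 23.

01:20 on May 23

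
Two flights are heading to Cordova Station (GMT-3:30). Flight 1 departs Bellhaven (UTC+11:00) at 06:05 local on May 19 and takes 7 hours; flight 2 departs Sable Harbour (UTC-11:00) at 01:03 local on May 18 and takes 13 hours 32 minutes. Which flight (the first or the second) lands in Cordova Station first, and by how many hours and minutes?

the second, by 30 minutes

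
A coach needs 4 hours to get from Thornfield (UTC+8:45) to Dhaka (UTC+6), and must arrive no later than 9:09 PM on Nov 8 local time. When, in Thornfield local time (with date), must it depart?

7:54 PM on Nov 8

Target arrival in UTC: 9:09 PM − 6:00 = 3:09 PM on Nov 8.
Subtract 4 hours → departure 11:09 AM UTC on Nov 8.
Thornfield is UTC+8:45: 11:09 AM + 8:45 = 7:54 PM on Nov 8.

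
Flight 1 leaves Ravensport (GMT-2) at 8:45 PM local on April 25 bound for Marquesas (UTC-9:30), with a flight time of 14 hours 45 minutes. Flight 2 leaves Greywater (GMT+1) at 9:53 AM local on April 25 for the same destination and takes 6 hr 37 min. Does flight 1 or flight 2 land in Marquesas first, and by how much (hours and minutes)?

Flight 1 in UTC: 8:45 PM + 2:00 = 10:45 PM on Apr 25.
+14 hours and 45 minutes → arrive 1:30 PM UTC on Apr 26.
Flight 2 in UTC: 9:53 AM − 1:00 = 8:53 AM on Apr 25.
+6 hours and 37 minutes → arrive 3:30 PM UTC on Apr 25.
Flight 2 lands earlier by 22 hours.

the second, by 22 hours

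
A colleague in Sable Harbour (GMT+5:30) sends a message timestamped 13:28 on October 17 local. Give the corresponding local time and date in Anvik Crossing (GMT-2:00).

Anvik Crossing is 7:30 behind Sable Harbour.
Shift by the zone difference: 13:28 − 7:30 = 05:58 on Oct 17 in Anvik Crossing.

05:58 on October 17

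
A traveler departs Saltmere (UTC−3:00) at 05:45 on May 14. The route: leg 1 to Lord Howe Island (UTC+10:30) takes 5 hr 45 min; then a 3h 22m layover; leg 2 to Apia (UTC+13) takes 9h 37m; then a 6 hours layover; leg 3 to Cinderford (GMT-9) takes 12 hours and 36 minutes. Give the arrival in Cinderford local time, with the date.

Convert departure to UTC: 05:45 + 3:00 = 08:45 UTC on May 14.
Add 5 hours 45 minutes leg 1 → 14:30 UTC.
Add 3 hours 22 minutes layover in Lord Howe Island → 17:52 UTC.
Add 9 hours 37 minutes leg 2 → 03:29 UTC (May 15).
Add 6 hours layover in Apia → 09:29 UTC.
Add 12 hours 36 minutes leg 3 → 22:05 UTC.
Cinderford is UTC−9:00, so local arrival = 22:05 − 9:00 = 13:05 on May 15.

13:05 on May 15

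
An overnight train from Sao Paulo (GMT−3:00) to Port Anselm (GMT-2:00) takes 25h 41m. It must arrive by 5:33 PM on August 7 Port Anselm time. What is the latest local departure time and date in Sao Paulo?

Target arrival in UTC: 5:33 PM + 2:00 = 7:33 PM on Aug 7.
Subtract 25 hours and 41 minutes → departure 5:52 PM UTC on Aug 6.
Sao Paulo is UTC−3:00: 5:52 PM − 3:00 = 2:52 PM on Aug 6.

2:52 PM on Aug 6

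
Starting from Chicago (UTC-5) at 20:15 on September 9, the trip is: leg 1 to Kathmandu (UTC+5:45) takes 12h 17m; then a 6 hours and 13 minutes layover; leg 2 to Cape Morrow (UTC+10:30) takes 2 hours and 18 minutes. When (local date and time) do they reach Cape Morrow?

08:33 on September 11

Convert departure to UTC: 20:15 + 5:00 = 01:15 UTC on Sep 10.
Add 12 hours 17 minutes leg 1 → 13:32 UTC.
Add 6 hours and 13 minutes layover in Kathmandu → 19:45 UTC.
Add 2 hours 18 minutes leg 2 → 22:03 UTC.
Cape Morrow is UTC+10:30, so local arrival = 22:03 + 10:30 = 08:33 on Sep 11.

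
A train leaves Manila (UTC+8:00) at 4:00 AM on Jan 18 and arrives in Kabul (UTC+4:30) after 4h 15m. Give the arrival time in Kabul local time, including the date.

Kabul is 3:30 behind Manila.
After 4 hours and 15 minutes it is 8:15 AM in Manila.
Shift by the zone difference: 8:15 AM − 3:30 = 4:45 AM on Jan 18 in Kabul.

4:45 AM on January 18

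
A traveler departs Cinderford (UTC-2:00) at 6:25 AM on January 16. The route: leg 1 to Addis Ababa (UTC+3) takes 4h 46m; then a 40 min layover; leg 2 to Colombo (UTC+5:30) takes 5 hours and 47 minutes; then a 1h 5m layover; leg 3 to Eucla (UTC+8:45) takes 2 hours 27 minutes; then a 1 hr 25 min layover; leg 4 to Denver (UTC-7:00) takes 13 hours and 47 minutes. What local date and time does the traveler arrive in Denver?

Convert departure to UTC: 6:25 AM + 2:00 = 8:25 AM UTC on Jan 16.
Add 4 hours and 46 minutes leg 1 → 1:11 PM UTC.
Add 40 minutes layover in Addis Ababa → 1:51 PM UTC.
Add 5 hours 47 minutes leg 2 → 7:38 PM UTC.
Add 1 hour 5 minutes layover in Colombo → 8:43 PM UTC.
Add 2 hours 27 minutes leg 3 → 11:10 PM UTC.
Add 1 hour and 25 minutes layover in Eucla → 12:35 AM UTC (Jan 17).
Add 13 hours 47 minutes leg 4 → 2:22 PM UTC.
Denver is UTC−7:00, so local arrival = 2:22 PM − 7:00 = 7:22 AM on Jan 17.

7:22 AM on January 17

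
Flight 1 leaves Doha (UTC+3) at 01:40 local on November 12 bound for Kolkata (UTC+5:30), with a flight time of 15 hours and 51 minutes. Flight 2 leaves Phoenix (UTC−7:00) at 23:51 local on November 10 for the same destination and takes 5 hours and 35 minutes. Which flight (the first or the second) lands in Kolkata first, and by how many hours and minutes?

Flight 1 in UTC: 01:40 − 3:00 = 22:40 on Nov 11.
+15 hours and 51 minutes → arrive 14:31 UTC on Nov 12.
Flight 2 in UTC: 23:51 + 7:00 = 06:51 on Nov 11.
+5 hours 35 minutes → arrive 12:26 UTC on Nov 11.
Flight 2 lands earlier by 26 hours 5 minutes.

the second, by 26 hours 5 minutes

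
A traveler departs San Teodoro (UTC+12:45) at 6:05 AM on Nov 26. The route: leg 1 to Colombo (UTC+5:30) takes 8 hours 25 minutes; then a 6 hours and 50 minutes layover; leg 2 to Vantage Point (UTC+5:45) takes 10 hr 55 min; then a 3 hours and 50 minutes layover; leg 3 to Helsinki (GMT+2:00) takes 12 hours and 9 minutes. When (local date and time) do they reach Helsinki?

Convert departure to UTC: 6:05 AM − 12:45 = 5:20 PM UTC on Nov 25.
Add 8 hours and 25 minutes leg 1 → 1:45 AM UTC (Nov 26).
Add 6 hours 50 minutes layover in Colombo → 8:35 AM UTC.
Add 10 hours 55 minutes leg 2 → 7:30 PM UTC.
Add 3 hours and 50 minutes layover in Vantage Point → 11:20 PM UTC.
Add 12 hours and 9 minutes leg 3 → 11:29 AM UTC (Nov 27).
Helsinki is UTC+2:00, so local arrival = 11:29 AM + 2:00 = 1:29 PM on Nov 27.

1:29 PM on November 27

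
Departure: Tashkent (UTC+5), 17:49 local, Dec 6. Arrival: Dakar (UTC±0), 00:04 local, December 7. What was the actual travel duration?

11 hours 15 minutes

Departure in UTC: 17:49 − 5:00 = 12:49 on Dec 6.
Arrival is already UTC: 00:04 on Dec 7.
Elapsed = 00:04 − 12:49 (+1 day) = 11 hours 15 minutes.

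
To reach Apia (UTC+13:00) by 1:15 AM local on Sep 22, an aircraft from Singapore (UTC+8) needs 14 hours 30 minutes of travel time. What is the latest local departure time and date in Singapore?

5:45 AM on Sep 21

Target arrival in UTC: 1:15 AM − 13:00 = 12:15 PM on Sep 21.
Subtract 14 hours and 30 minutes → departure 9:45 PM UTC on Sep 20.
Singapore is UTC+8:00: 9:45 PM + 8:00 = 5:45 AM on Sep 21.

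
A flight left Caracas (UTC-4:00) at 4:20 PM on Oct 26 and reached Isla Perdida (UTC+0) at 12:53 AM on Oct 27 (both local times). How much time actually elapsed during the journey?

4 hours 33 minutes

Departure in UTC: 4:20 PM + 4:00 = 8:20 PM on Oct 26.
Arrival is already UTC: 12:53 AM on Oct 27.
Elapsed = 12:53 AM − 8:20 PM (+1 day) = 4 hours 33 minutes.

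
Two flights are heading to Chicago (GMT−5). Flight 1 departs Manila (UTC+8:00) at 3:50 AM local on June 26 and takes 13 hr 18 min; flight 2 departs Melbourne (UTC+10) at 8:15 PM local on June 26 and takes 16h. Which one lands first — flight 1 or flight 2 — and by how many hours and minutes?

Flight 1 in UTC: 3:50 AM − 8:00 = 7:50 PM on Jun 25.
+13 hours 18 minutes → arrive 9:08 AM UTC on Jun 26.
Flight 2 in UTC: 8:15 PM − 10:00 = 10:15 AM on Jun 26.
+16 hours → arrive 2:15 AM UTC on Jun 27.
Flight 1 lands earlier by 17 hours 7 minutes.

the first, by 17 hours 7 minutes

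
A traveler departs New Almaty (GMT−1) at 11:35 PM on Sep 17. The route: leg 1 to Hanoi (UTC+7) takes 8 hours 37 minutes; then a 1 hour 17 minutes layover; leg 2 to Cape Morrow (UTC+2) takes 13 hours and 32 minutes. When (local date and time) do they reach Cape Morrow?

2:01 AM on September 19

Convert departure to UTC: 11:35 PM + 1:00 = 12:35 AM UTC on Sep 18.
Add 8 hours and 37 minutes leg 1 → 9:12 AM UTC.
Add 1 hour and 17 minutes layover in Hanoi → 10:29 AM UTC.
Add 13 hours 32 minutes leg 2 → 12:01 AM UTC (Sep 19).
Cape Morrow is UTC+2:00, so local arrival = 12:01 AM + 2:00 = 2:01 AM on Sep 19.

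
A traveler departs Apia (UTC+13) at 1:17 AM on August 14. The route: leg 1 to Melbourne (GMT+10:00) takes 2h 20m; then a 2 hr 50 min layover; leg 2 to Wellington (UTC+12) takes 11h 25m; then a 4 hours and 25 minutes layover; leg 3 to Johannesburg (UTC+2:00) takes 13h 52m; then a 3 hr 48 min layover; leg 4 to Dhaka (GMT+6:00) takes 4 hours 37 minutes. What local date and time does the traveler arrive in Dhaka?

1:34 PM on August 15

Convert departure to UTC: 1:17 AM − 13:00 = 12:17 PM UTC on Aug 13.
Add 2 hours 20 minutes leg 1 → 2:37 PM UTC.
Add 2 hours 50 minutes layover in Melbourne → 5:27 PM UTC.
Add 11 hours and 25 minutes leg 2 → 4:52 AM UTC (Aug 14).
Add 4 hours and 25 minutes layover in Wellington → 9:17 AM UTC.
Add 13 hours 52 minutes leg 3 → 11:09 PM UTC.
Add 3 hours 48 minutes layover in Johannesburg → 2:57 AM UTC (Aug 15).
Add 4 hours 37 minutes leg 4 → 7:34 AM UTC.
Dhaka is UTC+6:00, so local arrival = 7:34 AM + 6:00 = 1:34 PM on Aug 15.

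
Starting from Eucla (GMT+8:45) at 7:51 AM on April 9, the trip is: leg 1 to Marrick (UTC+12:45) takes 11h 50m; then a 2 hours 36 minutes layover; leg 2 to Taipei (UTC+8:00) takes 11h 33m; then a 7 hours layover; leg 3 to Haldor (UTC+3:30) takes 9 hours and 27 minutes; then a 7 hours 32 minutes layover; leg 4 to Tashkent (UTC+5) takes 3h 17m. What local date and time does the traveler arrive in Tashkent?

9:21 AM on April 11

Convert departure to UTC: 7:51 AM − 8:45 = 11:06 PM UTC on Apr 8.
Add 11 hours and 50 minutes leg 1 → 10:56 AM UTC (Apr 9).
Add 2 hours 36 minutes layover in Marrick → 1:32 PM UTC.
Add 11 hours 33 minutes leg 2 → 1:05 AM UTC (Apr 10).
Add 7 hours layover in Taipei → 8:05 AM UTC.
Add 9 hours 27 minutes leg 3 → 5:32 PM UTC.
Add 7 hours 32 minutes layover in Haldor → 1:04 AM UTC (Apr 11).
Add 3 hours and 17 minutes leg 4 → 4:21 AM UTC.
Tashkent is UTC+5:00, so local arrival = 4:21 AM + 5:00 = 9:21 AM on Apr 11.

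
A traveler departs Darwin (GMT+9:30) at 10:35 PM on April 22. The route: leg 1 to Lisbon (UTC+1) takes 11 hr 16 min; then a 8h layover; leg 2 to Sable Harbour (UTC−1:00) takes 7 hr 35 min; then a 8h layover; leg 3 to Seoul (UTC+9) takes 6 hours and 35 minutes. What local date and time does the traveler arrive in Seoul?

3:31 PM on Apr 24

Convert departure to UTC: 10:35 PM − 9:30 = 1:05 PM UTC on Apr 22.
Add 11 hours and 16 minutes leg 1 → 12:21 AM UTC (Apr 23).
Add 8 hours layover in Lisbon → 8:21 AM UTC.
Add 7 hours and 35 minutes leg 2 → 3:56 PM UTC.
Add 8 hours layover in Sable Harbour → 11:56 PM UTC.
Add 6 hours and 35 minutes leg 3 → 6:31 AM UTC (Apr 24).
Seoul is UTC+9:00, so local arrival = 6:31 AM + 9:00 = 3:31 PM on Apr 24.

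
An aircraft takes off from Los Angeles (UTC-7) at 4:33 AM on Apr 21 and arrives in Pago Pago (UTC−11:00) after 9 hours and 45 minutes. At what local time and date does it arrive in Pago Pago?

Pago Pago is 4:00 behind Los Angeles.
After 9 hours 45 minutes it is 2:18 PM in Los Angeles.
Shift by the zone difference: 2:18 PM − 4:00 = 10:18 AM on Apr 21 in Pago Pago.

10:18 AM on Apr 21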